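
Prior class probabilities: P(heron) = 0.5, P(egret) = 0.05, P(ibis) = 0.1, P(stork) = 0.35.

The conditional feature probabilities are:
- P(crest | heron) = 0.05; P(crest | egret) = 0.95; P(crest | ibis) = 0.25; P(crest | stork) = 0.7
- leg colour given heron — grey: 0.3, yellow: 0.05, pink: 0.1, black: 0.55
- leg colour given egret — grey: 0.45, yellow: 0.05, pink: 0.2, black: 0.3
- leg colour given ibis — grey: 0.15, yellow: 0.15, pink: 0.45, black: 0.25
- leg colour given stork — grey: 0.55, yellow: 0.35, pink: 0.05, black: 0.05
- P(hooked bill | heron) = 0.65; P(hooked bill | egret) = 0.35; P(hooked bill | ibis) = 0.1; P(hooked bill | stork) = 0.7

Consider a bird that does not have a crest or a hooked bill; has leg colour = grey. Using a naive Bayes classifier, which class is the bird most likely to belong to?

heron: 0.5 × (1−0.05) × 0.3 × (1−0.65) = 0.049875
egret: 0.05 × (1−0.95) × 0.45 × (1−0.35) = 0.00073125
ibis: 0.1 × (1−0.25) × 0.15 × (1−0.1) = 0.010125
stork: 0.35 × (1−0.7) × 0.55 × (1−0.7) = 0.017325
Highest score → heron.

heron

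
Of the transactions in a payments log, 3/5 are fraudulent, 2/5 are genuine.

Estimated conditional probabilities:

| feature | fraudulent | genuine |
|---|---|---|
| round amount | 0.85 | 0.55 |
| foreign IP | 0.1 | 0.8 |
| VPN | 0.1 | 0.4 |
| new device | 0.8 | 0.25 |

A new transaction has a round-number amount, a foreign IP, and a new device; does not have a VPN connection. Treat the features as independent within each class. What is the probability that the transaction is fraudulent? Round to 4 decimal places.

0.5817

fraudulent: 0.6 × 0.85 × 0.1 × (1−0.1) × 0.8 = 0.03672
genuine: 0.4 × 0.55 × 0.8 × (1−0.4) × 0.25 = 0.0264
P(fraudulent | x) = 0.03672 / 0.06312 ≈ 0.5817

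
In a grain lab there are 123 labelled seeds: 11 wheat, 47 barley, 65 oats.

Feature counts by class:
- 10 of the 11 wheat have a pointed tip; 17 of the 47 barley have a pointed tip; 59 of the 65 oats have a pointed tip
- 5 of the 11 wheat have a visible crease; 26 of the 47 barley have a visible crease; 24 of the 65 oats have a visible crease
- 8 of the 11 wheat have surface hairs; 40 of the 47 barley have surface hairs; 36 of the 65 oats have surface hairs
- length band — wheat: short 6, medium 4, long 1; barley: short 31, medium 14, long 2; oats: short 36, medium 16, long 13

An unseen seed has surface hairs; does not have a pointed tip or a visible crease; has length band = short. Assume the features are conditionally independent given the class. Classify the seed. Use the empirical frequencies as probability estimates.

barley

wheat: (11/123) × (1/11) × (6/11) × (8/11) × (6/11) ≈ 0.00175918
barley: (47/123) × (30/47) × (21/47) × (40/47) × (31/47) ≈ 0.0611735
oats: (65/123) × (6/65) × (41/65) × (36/65) × (36/65) ≈ 0.00943832
Highest score → barley.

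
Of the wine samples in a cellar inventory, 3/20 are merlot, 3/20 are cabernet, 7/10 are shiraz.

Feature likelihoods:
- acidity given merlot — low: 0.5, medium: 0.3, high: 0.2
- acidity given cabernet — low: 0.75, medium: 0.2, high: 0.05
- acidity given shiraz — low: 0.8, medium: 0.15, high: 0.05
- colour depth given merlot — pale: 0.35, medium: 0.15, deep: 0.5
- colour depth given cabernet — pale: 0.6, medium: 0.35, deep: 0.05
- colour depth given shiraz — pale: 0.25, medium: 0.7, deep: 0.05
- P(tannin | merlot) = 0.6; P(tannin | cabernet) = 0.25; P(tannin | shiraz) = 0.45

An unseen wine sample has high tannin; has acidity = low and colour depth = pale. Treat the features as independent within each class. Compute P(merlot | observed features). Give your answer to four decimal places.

0.1647

merlot: 0.15 × 0.5 × 0.35 × 0.6 = 0.01575
cabernet: 0.15 × 0.75 × 0.6 × 0.25 = 0.016875
shiraz: 0.7 × 0.8 × 0.25 × 0.45 = 0.063
P(merlot | x) = 0.01575 / 0.095625 ≈ 0.1647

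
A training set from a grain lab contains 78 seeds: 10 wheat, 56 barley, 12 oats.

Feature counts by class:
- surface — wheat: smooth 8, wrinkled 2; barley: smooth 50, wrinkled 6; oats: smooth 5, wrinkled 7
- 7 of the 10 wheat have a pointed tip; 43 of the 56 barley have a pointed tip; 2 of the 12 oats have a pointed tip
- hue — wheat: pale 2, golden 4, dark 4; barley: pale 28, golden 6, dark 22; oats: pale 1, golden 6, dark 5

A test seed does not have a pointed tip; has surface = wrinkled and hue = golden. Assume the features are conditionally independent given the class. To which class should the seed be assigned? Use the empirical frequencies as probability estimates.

oats

wheat: (10/78) × (2/10) × (3/10) × (4/10) ≈ 0.00307692
barley: (56/78) × (6/56) × (13/56) × (6/56) ≈ 0.00191327
oats: (12/78) × (7/12) × (10/12) × (6/12) ≈ 0.0373932
Highest score → oats.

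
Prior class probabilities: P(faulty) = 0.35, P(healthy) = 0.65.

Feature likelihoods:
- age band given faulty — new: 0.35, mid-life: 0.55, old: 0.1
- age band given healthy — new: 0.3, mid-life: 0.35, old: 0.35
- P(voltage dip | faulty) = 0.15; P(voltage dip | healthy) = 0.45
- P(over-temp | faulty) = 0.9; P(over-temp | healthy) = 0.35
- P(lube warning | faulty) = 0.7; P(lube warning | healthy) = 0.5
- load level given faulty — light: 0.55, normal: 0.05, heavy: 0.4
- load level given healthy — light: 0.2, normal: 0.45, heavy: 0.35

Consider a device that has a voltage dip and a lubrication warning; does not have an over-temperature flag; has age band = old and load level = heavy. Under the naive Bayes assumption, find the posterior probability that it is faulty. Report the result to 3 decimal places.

faulty: 0.35 × 0.1 × 0.15 × (1−0.9) × 0.7 × 0.4 = 0.000147
healthy: 0.65 × 0.35 × 0.45 × (1−0.35) × 0.5 × 0.35 = 0.01164515625
P(faulty | x) = 0.000147 / 0.01179215625 ≈ 0.012

0.012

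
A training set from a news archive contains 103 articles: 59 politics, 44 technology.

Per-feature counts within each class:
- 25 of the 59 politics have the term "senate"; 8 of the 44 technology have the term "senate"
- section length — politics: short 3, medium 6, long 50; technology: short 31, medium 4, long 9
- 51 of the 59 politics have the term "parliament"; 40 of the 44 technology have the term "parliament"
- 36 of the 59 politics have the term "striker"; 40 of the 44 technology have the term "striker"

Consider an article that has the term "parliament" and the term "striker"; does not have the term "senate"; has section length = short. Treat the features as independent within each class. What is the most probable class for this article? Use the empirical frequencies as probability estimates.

politics: (59/103) × (34/59) × (3/59) × (51/59) × (36/59) ≈ 0.00885278
technology: (44/103) × (36/44) × (31/44) × (40/44) × (40/44) ≈ 0.203511
Highest score → technology.

technology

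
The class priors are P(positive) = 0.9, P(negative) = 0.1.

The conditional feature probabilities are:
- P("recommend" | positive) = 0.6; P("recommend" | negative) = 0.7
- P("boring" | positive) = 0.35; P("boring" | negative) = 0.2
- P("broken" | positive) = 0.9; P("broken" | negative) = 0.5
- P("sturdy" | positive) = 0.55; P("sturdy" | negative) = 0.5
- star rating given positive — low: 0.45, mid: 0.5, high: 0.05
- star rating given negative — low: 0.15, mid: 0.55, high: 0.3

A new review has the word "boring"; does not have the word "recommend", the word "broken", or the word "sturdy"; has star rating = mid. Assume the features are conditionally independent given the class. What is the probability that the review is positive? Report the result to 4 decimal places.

positive: 0.9 × (1−0.6) × 0.35 × (1−0.9) × (1−0.55) × 0.5 = 0.002835
negative: 0.1 × (1−0.7) × 0.2 × (1−0.5) × (1−0.5) × 0.55 = 0.000825
P(positive | x) = 0.002835 / 0.00366 ≈ 0.7746

0.7746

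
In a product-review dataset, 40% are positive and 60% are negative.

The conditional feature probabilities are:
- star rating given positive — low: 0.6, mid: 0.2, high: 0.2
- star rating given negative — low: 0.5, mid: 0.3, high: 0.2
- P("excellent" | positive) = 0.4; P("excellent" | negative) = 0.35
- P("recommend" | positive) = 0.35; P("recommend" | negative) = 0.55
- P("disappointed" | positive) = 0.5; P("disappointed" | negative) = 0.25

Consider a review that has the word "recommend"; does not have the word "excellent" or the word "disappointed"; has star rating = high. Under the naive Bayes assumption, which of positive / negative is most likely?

negative

positive: 0.4 × 0.2 × (1−0.4) × 0.35 × (1−0.5) = 0.0084
negative: 0.6 × 0.2 × (1−0.35) × 0.55 × (1−0.25) = 0.032175
Highest score → negative.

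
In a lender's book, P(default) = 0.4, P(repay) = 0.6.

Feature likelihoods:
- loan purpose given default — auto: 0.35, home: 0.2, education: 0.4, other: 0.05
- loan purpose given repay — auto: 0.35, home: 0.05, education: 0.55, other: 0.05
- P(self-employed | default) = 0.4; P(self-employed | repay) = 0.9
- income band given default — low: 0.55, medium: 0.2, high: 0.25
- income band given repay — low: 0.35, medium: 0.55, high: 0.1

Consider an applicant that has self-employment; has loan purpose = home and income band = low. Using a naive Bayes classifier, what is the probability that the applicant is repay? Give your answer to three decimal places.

default: 0.4 × 0.2 × 0.4 × 0.55 = 0.0176
repay: 0.6 × 0.05 × 0.9 × 0.35 = 0.00945
P(repay | x) = 0.00945 / 0.02705 ≈ 0.349

0.349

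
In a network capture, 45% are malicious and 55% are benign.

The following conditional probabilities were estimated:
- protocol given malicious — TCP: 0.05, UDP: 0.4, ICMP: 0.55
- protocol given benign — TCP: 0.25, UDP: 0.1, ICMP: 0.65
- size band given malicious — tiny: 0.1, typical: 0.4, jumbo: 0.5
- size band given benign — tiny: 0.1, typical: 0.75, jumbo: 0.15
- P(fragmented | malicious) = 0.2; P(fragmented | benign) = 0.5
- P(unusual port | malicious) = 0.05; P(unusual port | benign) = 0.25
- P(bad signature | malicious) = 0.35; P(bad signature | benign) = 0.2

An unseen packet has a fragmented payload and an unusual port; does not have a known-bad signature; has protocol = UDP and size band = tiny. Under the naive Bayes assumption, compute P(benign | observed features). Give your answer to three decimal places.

0.825

malicious: 0.45 × 0.4 × 0.1 × 0.2 × 0.05 × (1−0.35) = 0.000117
benign: 0.55 × 0.1 × 0.1 × 0.5 × 0.25 × (1−0.2) = 0.00055
P(benign | x) = 0.00055 / 0.000667 ≈ 0.825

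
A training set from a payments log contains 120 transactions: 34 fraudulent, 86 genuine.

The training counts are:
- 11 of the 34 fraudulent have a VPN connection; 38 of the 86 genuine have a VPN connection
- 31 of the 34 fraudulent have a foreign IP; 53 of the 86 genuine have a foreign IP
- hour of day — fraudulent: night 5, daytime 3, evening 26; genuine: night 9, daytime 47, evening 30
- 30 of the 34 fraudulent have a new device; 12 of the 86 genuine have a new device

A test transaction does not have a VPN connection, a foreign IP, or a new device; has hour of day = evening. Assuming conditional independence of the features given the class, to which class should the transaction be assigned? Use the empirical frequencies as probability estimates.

fraudulent: (34/120) × (23/34) × (3/34) × (26/34) × (4/34) ≈ 0.00152147
genuine: (86/120) × (48/86) × (33/86) × (30/86) × (74/86) ≈ 0.0460714
Highest score → genuine.

genuine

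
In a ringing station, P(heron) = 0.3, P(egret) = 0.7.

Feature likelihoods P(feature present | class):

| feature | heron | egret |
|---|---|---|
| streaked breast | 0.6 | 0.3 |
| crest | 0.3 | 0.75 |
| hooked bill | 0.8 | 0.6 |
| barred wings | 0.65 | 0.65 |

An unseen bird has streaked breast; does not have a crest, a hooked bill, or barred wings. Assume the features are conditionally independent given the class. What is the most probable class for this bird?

heron: 0.3 × 0.6 × (1−0.3) × (1−0.8) × (1−0.65) = 0.00882
egret: 0.7 × 0.3 × (1−0.75) × (1−0.6) × (1−0.65) = 0.00735
Highest score → heron.

heron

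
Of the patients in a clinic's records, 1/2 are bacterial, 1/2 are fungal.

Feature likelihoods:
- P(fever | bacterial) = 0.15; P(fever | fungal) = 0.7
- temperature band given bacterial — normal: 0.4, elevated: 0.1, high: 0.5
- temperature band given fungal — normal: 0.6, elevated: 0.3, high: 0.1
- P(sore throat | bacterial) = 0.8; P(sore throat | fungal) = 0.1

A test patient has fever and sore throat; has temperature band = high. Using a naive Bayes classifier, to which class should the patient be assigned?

bacterial

bacterial: 0.5 × 0.15 × 0.5 × 0.8 = 0.03
fungal: 0.5 × 0.7 × 0.1 × 0.1 = 0.0035
Highest score → bacterial.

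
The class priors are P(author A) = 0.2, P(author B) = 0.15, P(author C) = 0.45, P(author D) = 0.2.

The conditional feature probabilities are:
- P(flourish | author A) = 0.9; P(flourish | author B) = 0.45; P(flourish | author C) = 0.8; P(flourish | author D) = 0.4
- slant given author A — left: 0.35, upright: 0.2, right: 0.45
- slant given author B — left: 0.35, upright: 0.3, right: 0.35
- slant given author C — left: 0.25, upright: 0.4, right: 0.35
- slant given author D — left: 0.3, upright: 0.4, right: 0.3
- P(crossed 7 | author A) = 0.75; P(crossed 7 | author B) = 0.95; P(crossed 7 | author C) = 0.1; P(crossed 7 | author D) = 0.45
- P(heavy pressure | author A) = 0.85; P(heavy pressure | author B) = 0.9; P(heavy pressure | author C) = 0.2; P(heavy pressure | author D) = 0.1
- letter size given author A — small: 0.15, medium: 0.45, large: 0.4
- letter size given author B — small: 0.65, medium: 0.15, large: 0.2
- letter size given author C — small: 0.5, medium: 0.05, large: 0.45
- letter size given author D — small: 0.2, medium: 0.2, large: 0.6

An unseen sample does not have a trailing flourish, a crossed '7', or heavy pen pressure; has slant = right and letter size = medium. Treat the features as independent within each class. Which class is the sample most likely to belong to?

author A: 0.2 × (1−0.9) × 0.45 × (1−0.75) × (1−0.85) × 0.45 = 0.000151875
author B: 0.15 × (1−0.45) × 0.35 × (1−0.95) × (1−0.9) × 0.15 = 0.00002165625
author C: 0.45 × (1−0.8) × 0.35 × (1−0.1) × (1−0.2) × 0.05 = 0.001134
author D: 0.2 × (1−0.4) × 0.3 × (1−0.45) × (1−0.1) × 0.2 = 0.003564
Highest score → author D.

author D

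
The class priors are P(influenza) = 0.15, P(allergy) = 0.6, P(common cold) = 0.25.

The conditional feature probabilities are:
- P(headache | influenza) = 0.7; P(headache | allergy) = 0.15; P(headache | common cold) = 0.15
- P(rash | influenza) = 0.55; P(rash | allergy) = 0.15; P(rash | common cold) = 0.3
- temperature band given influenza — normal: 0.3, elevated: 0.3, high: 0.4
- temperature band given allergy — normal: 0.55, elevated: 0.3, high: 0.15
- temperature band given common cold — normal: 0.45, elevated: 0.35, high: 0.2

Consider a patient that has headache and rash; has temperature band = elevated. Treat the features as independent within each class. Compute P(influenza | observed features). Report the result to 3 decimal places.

0.684

influenza: 0.15 × 0.7 × 0.55 × 0.3 = 0.017325
allergy: 0.6 × 0.15 × 0.15 × 0.3 = 0.00405
common cold: 0.25 × 0.15 × 0.3 × 0.35 = 0.0039375
P(influenza | x) = 0.017325 / 0.0253125 ≈ 0.684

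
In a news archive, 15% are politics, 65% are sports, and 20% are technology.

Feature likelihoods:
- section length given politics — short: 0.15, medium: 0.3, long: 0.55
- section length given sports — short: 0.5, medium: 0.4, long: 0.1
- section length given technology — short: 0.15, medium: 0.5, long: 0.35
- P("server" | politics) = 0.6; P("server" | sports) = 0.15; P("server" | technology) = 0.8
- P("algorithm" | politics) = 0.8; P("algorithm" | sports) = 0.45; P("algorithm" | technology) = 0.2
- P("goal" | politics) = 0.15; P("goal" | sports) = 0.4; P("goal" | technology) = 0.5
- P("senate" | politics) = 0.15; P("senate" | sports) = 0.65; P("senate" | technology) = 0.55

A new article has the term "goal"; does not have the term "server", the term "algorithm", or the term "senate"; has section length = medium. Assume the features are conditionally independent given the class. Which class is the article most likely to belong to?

sports

politics: 0.15 × 0.3 × (1−0.6) × (1−0.8) × 0.15 × (1−0.15) = 0.000459
sports: 0.65 × 0.4 × (1−0.15) × (1−0.45) × 0.4 × (1−0.65) = 0.017017
technology: 0.2 × 0.5 × (1−0.8) × (1−0.2) × 0.5 × (1−0.55) = 0.0036
Highest score → sports.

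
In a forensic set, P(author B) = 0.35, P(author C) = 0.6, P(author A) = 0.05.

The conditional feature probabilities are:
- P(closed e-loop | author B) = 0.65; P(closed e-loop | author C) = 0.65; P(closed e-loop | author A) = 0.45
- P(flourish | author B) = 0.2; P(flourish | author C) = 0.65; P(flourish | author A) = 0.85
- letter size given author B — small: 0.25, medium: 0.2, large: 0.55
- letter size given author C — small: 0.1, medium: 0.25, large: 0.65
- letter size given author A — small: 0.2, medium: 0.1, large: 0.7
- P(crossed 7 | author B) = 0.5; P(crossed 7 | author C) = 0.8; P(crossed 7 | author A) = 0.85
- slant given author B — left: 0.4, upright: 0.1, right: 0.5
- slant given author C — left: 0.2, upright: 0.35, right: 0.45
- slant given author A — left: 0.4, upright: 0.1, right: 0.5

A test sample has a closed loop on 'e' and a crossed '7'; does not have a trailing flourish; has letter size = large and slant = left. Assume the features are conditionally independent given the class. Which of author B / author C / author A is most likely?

author B

author B: 0.35 × 0.65 × (1−0.2) × 0.55 × 0.5 × 0.4 = 0.02002
author C: 0.6 × 0.65 × (1−0.65) × 0.65 × 0.8 × 0.2 = 0.014196
author A: 0.05 × 0.45 × (1−0.85) × 0.7 × 0.85 × 0.4 = 0.00080325
Highest score → author B.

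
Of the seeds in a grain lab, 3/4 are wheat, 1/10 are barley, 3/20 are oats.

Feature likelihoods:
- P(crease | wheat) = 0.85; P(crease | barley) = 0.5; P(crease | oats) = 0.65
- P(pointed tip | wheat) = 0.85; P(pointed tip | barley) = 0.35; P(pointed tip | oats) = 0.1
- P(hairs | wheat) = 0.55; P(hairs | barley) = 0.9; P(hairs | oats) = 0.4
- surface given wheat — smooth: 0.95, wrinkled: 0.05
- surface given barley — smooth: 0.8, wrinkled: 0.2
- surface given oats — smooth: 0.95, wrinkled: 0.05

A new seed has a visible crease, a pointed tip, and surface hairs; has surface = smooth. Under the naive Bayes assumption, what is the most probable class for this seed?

wheat

wheat: 0.75 × 0.85 × 0.85 × 0.55 × 0.95 = 0.2831296875
barley: 0.1 × 0.5 × 0.35 × 0.9 × 0.8 = 0.0126
oats: 0.15 × 0.65 × 0.1 × 0.4 × 0.95 = 0.003705
Highest score → wheat.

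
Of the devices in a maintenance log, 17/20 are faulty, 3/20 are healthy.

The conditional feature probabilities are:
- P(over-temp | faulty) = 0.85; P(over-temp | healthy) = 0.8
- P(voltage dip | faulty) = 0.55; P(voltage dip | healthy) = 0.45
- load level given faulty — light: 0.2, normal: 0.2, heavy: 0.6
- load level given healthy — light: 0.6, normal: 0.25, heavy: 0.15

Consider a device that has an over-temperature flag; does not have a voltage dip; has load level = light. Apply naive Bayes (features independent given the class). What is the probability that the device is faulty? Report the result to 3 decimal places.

faulty: 0.85 × 0.85 × (1−0.55) × 0.2 = 0.065025
healthy: 0.15 × 0.8 × (1−0.45) × 0.6 = 0.0396
P(faulty | x) = 0.065025 / 0.104625 ≈ 0.622

0.622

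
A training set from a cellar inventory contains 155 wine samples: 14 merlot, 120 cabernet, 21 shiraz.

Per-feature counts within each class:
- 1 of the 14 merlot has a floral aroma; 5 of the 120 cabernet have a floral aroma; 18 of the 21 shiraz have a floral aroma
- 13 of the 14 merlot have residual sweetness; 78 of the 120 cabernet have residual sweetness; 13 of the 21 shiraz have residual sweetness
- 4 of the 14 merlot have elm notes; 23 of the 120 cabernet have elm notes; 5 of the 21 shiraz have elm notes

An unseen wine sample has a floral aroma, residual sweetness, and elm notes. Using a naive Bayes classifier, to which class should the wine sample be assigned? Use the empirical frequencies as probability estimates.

shiraz

merlot: (14/155) × (1/14) × (13/14) × (4/14) ≈ 0.00171165
cabernet: (120/155) × (5/120) × (78/120) × (23/120) ≈ 0.00401882
shiraz: (21/155) × (18/21) × (13/21) × (5/21) ≈ 0.0171165
Highest score → shiraz.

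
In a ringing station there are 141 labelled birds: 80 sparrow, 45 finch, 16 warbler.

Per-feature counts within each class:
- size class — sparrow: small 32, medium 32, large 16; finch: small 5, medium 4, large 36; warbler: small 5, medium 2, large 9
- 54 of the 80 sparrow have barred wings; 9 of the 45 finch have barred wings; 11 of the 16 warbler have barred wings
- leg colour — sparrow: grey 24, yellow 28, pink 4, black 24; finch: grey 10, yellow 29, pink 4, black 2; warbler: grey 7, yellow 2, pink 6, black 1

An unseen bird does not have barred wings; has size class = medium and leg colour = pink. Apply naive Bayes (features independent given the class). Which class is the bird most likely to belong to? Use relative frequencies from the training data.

sparrow

sparrow: (80/141) × (32/80) × (26/80) × (4/80) ≈ 0.00368794
finch: (45/141) × (4/45) × (36/45) × (4/45) ≈ 0.00201734
warbler: (16/141) × (2/16) × (5/16) × (6/16) ≈ 0.00166223
Highest score → sparrow.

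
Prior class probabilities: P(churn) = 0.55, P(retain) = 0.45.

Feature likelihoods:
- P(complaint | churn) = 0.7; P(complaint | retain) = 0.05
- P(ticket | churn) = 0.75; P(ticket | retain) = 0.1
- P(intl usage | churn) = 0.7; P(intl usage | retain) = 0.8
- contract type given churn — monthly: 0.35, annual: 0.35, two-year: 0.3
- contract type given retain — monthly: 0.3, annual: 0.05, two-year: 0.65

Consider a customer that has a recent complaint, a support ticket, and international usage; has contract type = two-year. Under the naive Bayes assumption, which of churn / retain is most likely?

churn

churn: 0.55 × 0.7 × 0.75 × 0.7 × 0.3 = 0.0606375
retain: 0.45 × 0.05 × 0.1 × 0.8 × 0.65 = 0.00117
Highest score → churn.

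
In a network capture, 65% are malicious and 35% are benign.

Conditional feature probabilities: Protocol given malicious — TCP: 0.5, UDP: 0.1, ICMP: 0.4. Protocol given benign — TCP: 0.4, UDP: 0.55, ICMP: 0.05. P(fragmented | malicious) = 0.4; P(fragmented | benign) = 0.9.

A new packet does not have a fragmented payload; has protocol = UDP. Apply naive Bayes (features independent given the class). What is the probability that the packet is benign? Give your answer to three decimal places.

malicious: 0.65 × 0.1 × (1−0.4) = 0.039
benign: 0.35 × 0.55 × (1−0.9) = 0.01925
P(benign | x) = 0.01925 / 0.05825 ≈ 0.330

0.330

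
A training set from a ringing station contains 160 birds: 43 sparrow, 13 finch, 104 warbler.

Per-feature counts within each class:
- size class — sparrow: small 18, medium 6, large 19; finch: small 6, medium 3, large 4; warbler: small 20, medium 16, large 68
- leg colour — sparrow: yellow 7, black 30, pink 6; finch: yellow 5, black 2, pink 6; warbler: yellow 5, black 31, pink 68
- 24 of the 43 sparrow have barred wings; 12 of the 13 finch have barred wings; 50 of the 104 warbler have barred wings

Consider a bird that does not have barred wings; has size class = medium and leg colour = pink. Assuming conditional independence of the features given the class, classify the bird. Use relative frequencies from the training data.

sparrow: (43/160) × (6/43) × (6/43) × (19/43) ≈ 0.00231206
finch: (13/160) × (3/13) × (6/13) × (1/13) ≈ 0.00066568
warbler: (104/160) × (16/104) × (68/104) × (54/104) ≈ 0.0339497
Highest score → warbler.

warbler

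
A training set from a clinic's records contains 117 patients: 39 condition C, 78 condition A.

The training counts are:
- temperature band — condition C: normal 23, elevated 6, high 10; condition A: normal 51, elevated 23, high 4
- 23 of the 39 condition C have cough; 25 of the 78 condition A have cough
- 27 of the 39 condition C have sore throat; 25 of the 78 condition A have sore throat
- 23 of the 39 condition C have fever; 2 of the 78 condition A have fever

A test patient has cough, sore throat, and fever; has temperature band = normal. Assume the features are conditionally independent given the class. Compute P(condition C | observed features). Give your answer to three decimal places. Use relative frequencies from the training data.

condition C: (39/117) × (23/39) × (23/39) × (27/39) × (23/39) ≈ 0.0473334
condition A: (78/117) × (51/78) × (25/78) × (25/78) × (2/78) ≈ 0.00114818
P(condition C | x) = 0.0473334 / 0.04848158 ≈ 0.976

0.976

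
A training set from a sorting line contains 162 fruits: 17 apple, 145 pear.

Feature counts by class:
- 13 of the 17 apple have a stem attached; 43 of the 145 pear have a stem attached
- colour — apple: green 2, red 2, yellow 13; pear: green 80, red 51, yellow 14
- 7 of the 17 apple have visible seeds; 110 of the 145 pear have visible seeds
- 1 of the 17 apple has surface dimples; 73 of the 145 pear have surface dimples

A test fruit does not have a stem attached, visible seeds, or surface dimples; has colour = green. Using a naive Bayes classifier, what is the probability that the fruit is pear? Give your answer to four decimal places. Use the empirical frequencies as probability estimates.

0.9628

apple: (17/162) × (4/17) × (2/17) × (10/17) × (16/17) ≈ 0.00160823
pear: (145/162) × (102/145) × (80/145) × (35/145) × (72/145) ≈ 0.0416363
P(pear | x) = 0.0416363 / 0.04324453 ≈ 0.9628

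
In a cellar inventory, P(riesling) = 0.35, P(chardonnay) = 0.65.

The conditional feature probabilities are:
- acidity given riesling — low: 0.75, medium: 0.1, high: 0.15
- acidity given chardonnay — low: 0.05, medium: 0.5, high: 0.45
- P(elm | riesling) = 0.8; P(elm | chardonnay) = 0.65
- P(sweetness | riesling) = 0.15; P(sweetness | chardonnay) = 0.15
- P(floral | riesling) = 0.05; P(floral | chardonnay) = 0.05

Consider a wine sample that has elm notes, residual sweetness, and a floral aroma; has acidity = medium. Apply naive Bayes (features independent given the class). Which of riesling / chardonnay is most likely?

riesling: 0.35 × 0.1 × 0.8 × 0.15 × 0.05 = 0.00021
chardonnay: 0.65 × 0.5 × 0.65 × 0.15 × 0.05 = 0.001584375
Highest score → chardonnay.

chardonnay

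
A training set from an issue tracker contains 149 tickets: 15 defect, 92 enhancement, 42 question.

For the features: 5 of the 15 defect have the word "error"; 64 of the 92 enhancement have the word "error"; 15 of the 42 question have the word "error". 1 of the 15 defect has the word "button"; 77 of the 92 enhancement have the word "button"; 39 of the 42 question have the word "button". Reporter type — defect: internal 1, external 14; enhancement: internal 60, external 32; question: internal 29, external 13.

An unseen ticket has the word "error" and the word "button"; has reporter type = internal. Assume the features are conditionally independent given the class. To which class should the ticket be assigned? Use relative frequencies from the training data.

defect: (15/149) × (5/15) × (1/15) × (1/15) ≈ 0.000149142
enhancement: (92/149) × (64/92) × (77/92) × (60/92) ≈ 0.234455
question: (42/149) × (15/42) × (39/42) × (29/42) ≈ 0.064546
Highest score → enhancement.

enhancement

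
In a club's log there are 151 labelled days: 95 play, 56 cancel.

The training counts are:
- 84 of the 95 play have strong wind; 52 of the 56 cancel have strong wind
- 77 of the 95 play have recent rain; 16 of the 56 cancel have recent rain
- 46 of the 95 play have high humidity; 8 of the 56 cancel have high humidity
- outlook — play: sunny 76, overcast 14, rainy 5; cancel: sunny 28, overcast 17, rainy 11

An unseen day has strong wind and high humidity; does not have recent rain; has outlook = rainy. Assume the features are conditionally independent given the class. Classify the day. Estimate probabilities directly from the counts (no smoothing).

play: (95/151) × (84/95) × (18/95) × (46/95) × (5/95) ≈ 0.00268616
cancel: (56/151) × (52/56) × (40/56) × (8/56) × (11/56) ≈ 0.00690248
Highest score → cancel.

cancel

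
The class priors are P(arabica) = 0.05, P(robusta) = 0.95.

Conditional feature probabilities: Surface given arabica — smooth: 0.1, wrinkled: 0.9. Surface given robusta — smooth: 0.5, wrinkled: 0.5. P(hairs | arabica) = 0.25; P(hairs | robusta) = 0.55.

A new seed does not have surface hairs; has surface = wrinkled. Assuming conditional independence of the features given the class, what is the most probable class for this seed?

arabica: 0.05 × 0.9 × (1−0.25) = 0.03375
robusta: 0.95 × 0.5 × (1−0.55) = 0.21375
Highest score → robusta.

robusta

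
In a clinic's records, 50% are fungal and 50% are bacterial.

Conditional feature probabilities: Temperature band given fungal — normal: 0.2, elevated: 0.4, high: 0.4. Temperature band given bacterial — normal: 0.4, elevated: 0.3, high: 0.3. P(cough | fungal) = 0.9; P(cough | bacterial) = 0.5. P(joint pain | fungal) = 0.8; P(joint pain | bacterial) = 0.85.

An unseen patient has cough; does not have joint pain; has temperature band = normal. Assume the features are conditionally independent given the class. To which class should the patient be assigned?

fungal

fungal: 0.5 × 0.2 × 0.9 × (1−0.8) = 0.018
bacterial: 0.5 × 0.4 × 0.5 × (1−0.85) = 0.015
Highest score → fungal.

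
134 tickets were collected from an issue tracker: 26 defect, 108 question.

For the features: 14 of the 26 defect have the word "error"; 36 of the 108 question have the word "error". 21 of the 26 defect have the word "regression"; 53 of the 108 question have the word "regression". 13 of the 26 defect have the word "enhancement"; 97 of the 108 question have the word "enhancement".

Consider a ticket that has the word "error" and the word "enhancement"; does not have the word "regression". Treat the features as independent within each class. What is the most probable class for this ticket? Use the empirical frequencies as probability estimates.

question

defect: (26/134) × (14/26) × (5/26) × (13/26) ≈ 0.0100459
question: (108/134) × (36/108) × (55/108) × (97/108) ≈ 0.122881
Highest score → question.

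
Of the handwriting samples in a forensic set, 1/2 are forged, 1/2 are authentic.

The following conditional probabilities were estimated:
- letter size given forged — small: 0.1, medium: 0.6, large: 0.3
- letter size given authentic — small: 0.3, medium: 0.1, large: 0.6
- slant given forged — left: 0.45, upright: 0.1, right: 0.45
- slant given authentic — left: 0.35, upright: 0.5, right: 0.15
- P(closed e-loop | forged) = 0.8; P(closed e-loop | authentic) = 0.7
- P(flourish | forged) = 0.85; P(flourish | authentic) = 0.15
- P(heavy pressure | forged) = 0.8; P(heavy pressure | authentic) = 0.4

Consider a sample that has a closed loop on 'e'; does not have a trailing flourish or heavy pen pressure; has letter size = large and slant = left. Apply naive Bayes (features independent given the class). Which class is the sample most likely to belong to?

authentic

forged: 0.5 × 0.3 × 0.45 × 0.8 × (1−0.85) × (1−0.8) = 0.00162
authentic: 0.5 × 0.6 × 0.35 × 0.7 × (1−0.15) × (1−0.4) = 0.037485
Highest score → authentic.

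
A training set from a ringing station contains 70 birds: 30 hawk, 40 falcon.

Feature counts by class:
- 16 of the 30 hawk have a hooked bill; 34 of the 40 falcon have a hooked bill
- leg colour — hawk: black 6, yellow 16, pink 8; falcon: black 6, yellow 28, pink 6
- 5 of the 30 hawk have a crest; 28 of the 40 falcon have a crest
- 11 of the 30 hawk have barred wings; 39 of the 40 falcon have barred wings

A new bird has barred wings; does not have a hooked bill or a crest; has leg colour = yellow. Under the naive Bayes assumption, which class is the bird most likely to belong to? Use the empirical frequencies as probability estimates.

hawk

hawk: (30/70) × (14/30) × (16/30) × (25/30) × (11/30) ≈ 0.0325926
falcon: (40/70) × (6/40) × (28/40) × (12/40) × (39/40) = 0.01755
Highest score → hawk.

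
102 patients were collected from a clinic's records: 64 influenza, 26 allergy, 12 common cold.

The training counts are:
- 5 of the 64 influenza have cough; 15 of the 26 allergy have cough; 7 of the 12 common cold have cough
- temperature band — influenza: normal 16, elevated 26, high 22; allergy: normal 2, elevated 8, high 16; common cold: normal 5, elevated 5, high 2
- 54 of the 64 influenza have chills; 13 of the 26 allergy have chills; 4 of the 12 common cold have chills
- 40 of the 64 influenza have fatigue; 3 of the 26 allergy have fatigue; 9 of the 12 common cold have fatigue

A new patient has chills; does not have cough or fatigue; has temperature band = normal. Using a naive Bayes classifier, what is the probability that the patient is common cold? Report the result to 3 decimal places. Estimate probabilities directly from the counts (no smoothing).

influenza: (64/102) × (59/64) × (16/64) × (54/64) × (24/64) ≈ 0.0457548
allergy: (26/102) × (11/26) × (2/26) × (13/26) × (23/26) ≈ 0.00366922
common cold: (12/102) × (5/12) × (5/12) × (4/12) × (3/12) ≈ 0.00170207
P(common cold | x) = 0.00170207 / 0.05112609 ≈ 0.033

0.033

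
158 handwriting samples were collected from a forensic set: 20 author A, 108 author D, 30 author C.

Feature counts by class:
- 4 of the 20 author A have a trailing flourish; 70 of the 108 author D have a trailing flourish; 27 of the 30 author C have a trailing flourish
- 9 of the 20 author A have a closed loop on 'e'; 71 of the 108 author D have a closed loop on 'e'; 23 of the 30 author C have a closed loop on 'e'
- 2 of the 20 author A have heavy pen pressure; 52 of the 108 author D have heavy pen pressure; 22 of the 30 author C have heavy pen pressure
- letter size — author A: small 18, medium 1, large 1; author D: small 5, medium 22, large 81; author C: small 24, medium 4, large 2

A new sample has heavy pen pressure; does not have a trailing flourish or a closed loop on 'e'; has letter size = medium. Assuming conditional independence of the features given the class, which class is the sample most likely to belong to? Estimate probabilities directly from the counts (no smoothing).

author A: (20/158) × (16/20) × (11/20) × (2/20) × (1/20) ≈ 0.000278481
author D: (108/158) × (38/108) × (37/108) × (52/108) × (22/108) ≈ 0.00808133
author C: (30/158) × (3/30) × (7/30) × (22/30) × (4/30) ≈ 0.000433193
Highest score → author D.

author D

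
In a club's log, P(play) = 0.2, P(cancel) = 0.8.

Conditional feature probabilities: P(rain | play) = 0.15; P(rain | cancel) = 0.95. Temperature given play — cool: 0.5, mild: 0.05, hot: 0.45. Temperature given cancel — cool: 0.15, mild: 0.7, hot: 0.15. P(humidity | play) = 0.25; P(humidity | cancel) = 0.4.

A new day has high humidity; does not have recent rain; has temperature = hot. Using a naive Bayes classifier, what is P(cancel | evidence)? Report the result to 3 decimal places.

play: 0.2 × (1−0.15) × 0.45 × 0.25 = 0.019125
cancel: 0.8 × (1−0.95) × 0.15 × 0.4 = 0.0024
P(cancel | x) = 0.0024 / 0.021525 ≈ 0.111

0.111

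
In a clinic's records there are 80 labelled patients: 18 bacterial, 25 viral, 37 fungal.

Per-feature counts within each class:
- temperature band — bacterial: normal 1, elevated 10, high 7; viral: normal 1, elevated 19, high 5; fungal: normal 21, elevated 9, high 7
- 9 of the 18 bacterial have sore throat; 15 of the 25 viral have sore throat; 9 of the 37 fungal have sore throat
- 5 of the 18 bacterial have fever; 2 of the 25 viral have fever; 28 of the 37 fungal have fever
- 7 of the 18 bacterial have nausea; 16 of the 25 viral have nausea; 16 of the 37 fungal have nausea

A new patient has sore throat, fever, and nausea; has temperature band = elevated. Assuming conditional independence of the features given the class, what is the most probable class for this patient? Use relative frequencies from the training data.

bacterial: (18/80) × (10/18) × (9/18) × (5/18) × (7/18) ≈ 0.00675154
viral: (25/80) × (19/25) × (15/25) × (2/25) × (16/25) = 0.007296
fungal: (37/80) × (9/37) × (9/37) × (28/37) × (16/37) ≈ 0.00895505
Highest score → fungal.

fungal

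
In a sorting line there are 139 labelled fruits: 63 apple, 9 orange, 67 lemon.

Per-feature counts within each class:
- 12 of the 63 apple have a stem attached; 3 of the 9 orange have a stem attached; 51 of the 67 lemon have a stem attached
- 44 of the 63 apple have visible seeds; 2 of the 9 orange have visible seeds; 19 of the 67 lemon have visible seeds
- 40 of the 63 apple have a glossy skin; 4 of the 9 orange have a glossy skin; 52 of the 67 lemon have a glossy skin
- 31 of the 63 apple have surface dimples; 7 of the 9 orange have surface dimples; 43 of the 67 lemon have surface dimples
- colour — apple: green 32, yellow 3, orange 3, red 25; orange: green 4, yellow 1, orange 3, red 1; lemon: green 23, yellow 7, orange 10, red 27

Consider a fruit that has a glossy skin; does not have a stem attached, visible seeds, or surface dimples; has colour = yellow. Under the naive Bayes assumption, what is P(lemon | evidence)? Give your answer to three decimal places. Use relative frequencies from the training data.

apple: (63/139) × (51/63) × (19/63) × (40/63) × (32/63) × (3/63) ≈ 0.00169933
orange: (9/139) × (6/9) × (7/9) × (4/9) × (2/9) × (1/9) ≈ 0.00036843
lemon: (67/139) × (16/67) × (48/67) × (52/67) × (24/67) × (7/67) ≈ 0.0023953
P(lemon | x) = 0.0023953 / 0.00446306 ≈ 0.537

0.537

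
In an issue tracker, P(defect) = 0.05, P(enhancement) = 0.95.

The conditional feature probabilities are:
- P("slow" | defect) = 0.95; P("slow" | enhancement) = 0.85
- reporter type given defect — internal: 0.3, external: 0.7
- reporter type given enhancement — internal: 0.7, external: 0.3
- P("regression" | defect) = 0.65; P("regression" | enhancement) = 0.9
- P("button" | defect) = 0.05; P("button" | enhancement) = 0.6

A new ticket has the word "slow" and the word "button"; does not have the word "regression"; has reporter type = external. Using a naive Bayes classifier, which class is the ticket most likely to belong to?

defect: 0.05 × 0.95 × 0.7 × (1−0.65) × 0.05 = 0.000581875
enhancement: 0.95 × 0.85 × 0.3 × (1−0.9) × 0.6 = 0.014535
Highest score → enhancement.

enhancement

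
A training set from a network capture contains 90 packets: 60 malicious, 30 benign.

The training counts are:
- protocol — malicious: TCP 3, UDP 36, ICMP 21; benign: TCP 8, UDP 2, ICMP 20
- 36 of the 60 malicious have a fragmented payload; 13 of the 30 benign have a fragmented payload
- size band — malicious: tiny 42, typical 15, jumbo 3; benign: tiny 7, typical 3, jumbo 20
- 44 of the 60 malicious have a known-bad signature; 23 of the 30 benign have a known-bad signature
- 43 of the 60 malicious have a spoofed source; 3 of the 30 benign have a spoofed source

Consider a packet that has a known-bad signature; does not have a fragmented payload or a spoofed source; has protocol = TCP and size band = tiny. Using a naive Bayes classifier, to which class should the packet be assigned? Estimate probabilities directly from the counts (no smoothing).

benign

malicious: (60/90) × (3/60) × (24/60) × (42/60) × (44/60) × (17/60) ≈ 0.00193926
benign: (30/90) × (8/30) × (17/30) × (7/30) × (23/30) × (27/30) ≈ 0.00810963
Highest score → benign.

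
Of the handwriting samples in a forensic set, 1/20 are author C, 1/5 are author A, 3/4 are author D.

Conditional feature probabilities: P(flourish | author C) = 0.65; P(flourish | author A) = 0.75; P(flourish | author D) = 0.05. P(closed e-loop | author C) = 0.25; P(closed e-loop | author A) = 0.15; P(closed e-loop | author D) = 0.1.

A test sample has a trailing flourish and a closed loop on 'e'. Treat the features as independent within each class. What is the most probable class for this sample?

author C: 0.05 × 0.65 × 0.25 = 0.008125
author A: 0.2 × 0.75 × 0.15 = 0.0225
author D: 0.75 × 0.05 × 0.1 = 0.00375
Highest score → author A.

author A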